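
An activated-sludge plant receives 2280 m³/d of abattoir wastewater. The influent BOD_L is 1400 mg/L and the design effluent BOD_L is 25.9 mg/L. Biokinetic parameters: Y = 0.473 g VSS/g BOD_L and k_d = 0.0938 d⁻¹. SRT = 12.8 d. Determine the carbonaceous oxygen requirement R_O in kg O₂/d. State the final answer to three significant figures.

Correct the yield for decay: Y_obs = Y/(1 + k_d θ_c) = 0.473 / (1 + 0.0938 × 12.8) = 0.473 / 2.201 = 0.2149.
Q·(S₀ − S) = 2280 × (1400 − 25.9) × 10⁻³ = 3133 kg/d removed.
P_X = Y_obs·Q·(S₀ − S) = 0.2149 × 3133 = 673.4 kg VSS/d.
R_O = Q·ΔS − 1.42 P_X = 3133 − 956.2 = 2177 kg O₂/d.

R_O ≈ 2180 kg O₂/d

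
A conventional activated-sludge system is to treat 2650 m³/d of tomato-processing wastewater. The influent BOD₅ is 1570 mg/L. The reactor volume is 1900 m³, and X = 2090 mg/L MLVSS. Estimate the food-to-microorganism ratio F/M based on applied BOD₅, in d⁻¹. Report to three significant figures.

F/M ≈ 1.05 d⁻¹

F/M = Q·S₀ / (V·X) = 2650 × 1570 / (1900 × 2090) = 1.048 g BOD₅·(g VSS·d)⁻¹.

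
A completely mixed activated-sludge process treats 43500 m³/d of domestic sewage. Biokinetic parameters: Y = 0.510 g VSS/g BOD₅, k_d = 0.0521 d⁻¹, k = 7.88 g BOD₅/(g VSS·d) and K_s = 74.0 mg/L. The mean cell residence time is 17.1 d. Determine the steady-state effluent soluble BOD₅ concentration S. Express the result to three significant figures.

From the Monod/SRT balance for a CMAS, S = K_s·(1+k_d θ_c)/[θ_c·(Y k − k_d) − 1] = 74.0 × (1 + 0.0521 × 17.1) / [17.1 × (0.510 × 7.88 − 0.0521) − 1] = 139.9 / 66.83 = 2.094 mg/L.

S ≈ 2.09 mg/L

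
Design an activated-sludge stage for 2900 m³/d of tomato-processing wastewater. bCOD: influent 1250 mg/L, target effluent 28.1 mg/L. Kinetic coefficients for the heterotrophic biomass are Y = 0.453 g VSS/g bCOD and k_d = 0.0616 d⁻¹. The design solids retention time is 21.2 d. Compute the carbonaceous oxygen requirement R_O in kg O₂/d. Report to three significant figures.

Correct the yield for decay: Y_obs = Y/(1 + k_d θ_c) = 0.453 / (1 + 0.0616 × 21.2) = 0.453 / 2.306 = 0.1965.
Mass of bCOD removed per day: Q(S₀ − S) = 2900 × 1222 g/m³ = 3544 kg/d.
Biomass synthesised: P_X = Y_obs × 3544 = 696.1 kg VSS/d.
Carbonaceous O₂ demand = substrate oxidised − cell-mass equivalent = 3544 − 1.42 × 696.1 = 2555 kg O₂/d.

R_O ≈ 2560 kg O₂/d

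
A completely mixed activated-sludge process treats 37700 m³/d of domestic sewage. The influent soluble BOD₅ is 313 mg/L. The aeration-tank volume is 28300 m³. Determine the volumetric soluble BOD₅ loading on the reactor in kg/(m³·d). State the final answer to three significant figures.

L_v = Q S₀ / V = 37700 × 313 × 10⁻³ / 28300 = 0.4170 kg/(m³·d).

L_v ≈ 0.417 kg soluble BOD₅/(m³·d)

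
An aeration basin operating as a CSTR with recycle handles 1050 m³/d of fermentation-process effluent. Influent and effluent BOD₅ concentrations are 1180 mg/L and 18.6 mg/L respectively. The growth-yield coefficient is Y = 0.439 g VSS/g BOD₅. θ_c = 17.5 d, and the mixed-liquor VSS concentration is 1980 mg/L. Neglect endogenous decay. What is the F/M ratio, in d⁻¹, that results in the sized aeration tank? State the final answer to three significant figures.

With k_d = 0 the design equation reduces to V = Y Q (S₀−S) θ_c / X = 0.439 × 1050 × (1180 − 18.6) × 17.5 / 1980 = 4732 m³.
F/M = applied load / biomass = Q·S₀/(V·X) = 1050 × 1180 / (4732 × 1980) = 0.1323 d⁻¹.

F/M ≈ 0.132 d⁻¹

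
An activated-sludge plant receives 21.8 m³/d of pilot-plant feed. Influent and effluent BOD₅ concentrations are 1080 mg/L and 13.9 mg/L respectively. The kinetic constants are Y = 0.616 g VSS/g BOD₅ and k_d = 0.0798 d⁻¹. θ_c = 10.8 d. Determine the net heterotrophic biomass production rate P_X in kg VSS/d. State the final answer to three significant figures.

P_X ≈ 7.69 kg VSS/d

Observed yield with endogenous decay: Y_obs = Y / (1 + k_d·θ_c) = 0.616 / (1 + 0.0798 × 10.8) = 0.616 / 1.862 = 0.3309 g VSS/g BOD₅.
Substrate removed = Q·(S₀ − S) = 21.8 m³/d × (1080 − 13.9) g/m³ = 2.32×10^4 g/d = 23.24 kg/d.
P_X = Y_obs · Q(S₀ − S) = 0.3309 × 23.24 = 7.689 kg VSS/d.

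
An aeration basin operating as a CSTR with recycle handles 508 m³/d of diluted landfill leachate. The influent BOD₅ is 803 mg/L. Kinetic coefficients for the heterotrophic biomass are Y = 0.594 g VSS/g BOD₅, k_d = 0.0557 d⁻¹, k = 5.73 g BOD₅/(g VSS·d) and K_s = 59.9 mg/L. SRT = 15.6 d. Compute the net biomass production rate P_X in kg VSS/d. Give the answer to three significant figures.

P_X ≈ 129 kg VSS/d

For a completely mixed reactor with recycle the Lawrence–McCarty relation gives S = K_s·(1 + k_d·θ_c) / [θ_c·(Y·k − k_d) − 1] = 59.9 × (1 + 0.0557 × 15.6) / [15.6 × (0.594 × 5.73 − 0.0557) − 1] = 111.9 / 51.23 = 2.185 mg/L.
The observed yield is Y_obs = Y/(1 + k_d·θ_c) = 0.594 / (1 + 0.0557 × 15.6) = 0.594 / 1.869 = 0.3178 g VSS per g BOD₅ removed.
Mass of BOD₅ removed per day: Q(S₀ − S) = 508 × 800.8 g/m³ = 406.8 kg/d.
So the net sludge growth is P_X = 0.3178 × 406.8 = 129.3 kg VSS/d.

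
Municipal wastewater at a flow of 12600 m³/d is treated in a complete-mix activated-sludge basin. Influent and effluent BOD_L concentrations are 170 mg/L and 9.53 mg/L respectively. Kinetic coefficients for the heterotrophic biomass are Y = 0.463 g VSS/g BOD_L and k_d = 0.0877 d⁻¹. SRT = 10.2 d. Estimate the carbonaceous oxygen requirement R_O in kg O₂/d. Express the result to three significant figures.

Correct the yield for decay: Y_obs = Y/(1 + k_d θ_c) = 0.463 / (1 + 0.0877 × 10.2) = 0.463 / 1.895 = 0.2444.
Mass of BOD_L removed per day: Q(S₀ − S) = 12600 × 160.5 g/m³ = 2022 kg/d.
P_X = Y_obs·Q·(S₀ − S) = 0.2444 × 2022 = 494.1 kg VSS/d.
R_O = Q·(S₀ − S) − 1.42·P_X = 2022 − 1.42 × 494.1 = 1320 kg O₂/d.

R_O ≈ 1320 kg O₂/d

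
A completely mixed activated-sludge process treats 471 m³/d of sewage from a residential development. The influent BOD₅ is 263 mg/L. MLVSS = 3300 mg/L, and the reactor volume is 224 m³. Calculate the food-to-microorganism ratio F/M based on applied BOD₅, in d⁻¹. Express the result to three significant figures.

F/M = applied load / biomass = Q·S₀/(V·X) = 471 × 263 / (224.0 × 3300) = 0.1676 d⁻¹.

F/M ≈ 0.168 d⁻¹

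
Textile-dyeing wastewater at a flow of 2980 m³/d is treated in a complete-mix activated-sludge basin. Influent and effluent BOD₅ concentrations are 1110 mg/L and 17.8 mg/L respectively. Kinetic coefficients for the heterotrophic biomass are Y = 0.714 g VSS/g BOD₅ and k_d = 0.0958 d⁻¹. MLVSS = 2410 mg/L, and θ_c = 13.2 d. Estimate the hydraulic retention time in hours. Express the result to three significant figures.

τ ≈ 45.3 h

Steady-state biomass mass balance: V·X·(1 + k_d·θ_c) = Y·Q·(S₀ − S)·θ_c, so V = 0.714 × 2980 × (1110 − 17.8) × 13.2 / [2410 × (1 + 0.0958 × 13.2)] = 3.07×10^7 / 5458 = 5621 m³.
τ = V/Q = 5621/2980 = 1.886 d, or 45.27 h.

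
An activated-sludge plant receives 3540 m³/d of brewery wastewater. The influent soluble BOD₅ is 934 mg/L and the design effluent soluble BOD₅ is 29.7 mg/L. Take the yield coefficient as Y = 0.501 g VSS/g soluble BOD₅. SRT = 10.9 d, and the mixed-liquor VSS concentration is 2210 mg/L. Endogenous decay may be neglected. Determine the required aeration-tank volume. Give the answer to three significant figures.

V ≈ 7910 m³

Biomass mass balance (decay neglected): V·X = Y·Q·(S₀ − S)·θ_c, so V = 0.501 × 3540 × (934 − 29.7) × 10.9 / 2210 = 7910 m³.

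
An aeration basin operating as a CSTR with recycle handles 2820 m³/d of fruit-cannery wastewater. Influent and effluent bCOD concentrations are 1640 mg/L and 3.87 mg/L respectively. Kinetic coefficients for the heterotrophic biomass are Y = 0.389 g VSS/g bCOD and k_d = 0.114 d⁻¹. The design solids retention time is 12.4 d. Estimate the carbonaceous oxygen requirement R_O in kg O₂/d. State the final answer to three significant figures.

Correct the yield for decay: Y_obs = Y/(1 + k_d θ_c) = 0.389 / (1 + 0.114 × 12.4) = 0.389 / 2.414 = 0.1612.
Mass of bCOD removed per day: Q(S₀ − S) = 2820 × 1636 g/m³ = 4614 kg/d.
P_X = Y_obs·Q·(S₀ − S) = 0.1612 × 4614 = 743.6 kg VSS/d.
R_O = Q·(S₀ − S) − 1.42·P_X = 4614 − 1.42 × 743.6 = 3558 kg O₂/d.

R_O ≈ 3560 kg O₂/d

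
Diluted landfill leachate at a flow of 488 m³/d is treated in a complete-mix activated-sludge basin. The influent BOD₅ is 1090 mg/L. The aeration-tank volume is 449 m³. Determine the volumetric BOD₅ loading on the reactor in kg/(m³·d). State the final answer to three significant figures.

L_v ≈ 1.18 kg BOD₅/(m³·d)

Applied BOD₅ load per unit volume = Q·S₀/V = (488 × 1090/1000)/449.0 = 1.185 kg BOD₅·m⁻³·d⁻¹.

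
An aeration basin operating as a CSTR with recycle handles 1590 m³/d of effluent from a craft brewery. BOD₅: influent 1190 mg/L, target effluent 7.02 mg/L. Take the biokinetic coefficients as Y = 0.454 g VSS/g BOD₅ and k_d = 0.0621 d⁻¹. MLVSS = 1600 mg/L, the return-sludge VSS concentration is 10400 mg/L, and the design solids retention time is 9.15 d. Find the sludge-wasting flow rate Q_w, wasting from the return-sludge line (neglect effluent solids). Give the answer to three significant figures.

Rearranging the biomass balance for a CMAS with decay, V = Y·Q·ΔS·θ_c / [X·(1+k_d θ_c)] = 0.454 × 1590 × (1190 − 7.02) × 9.15 / [1600 × (1 + 0.0621 × 9.15)] = 7.81×10^6 / 2509 = 3114 m³.
Wasting from the return line (neglecting effluent solids): Q_w = V·X / (θ_c·X_r) = 3114 × 1600 / (9.15 × 10400) = 52.36 m³/d.

Q_w ≈ 52.4 m³/d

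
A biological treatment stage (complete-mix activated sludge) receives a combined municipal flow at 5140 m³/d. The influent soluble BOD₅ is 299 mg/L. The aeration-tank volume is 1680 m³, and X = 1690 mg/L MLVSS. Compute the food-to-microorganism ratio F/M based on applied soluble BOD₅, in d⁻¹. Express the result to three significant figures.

F/M = Q·S₀ / (V·X) = 5140 × 299 / (1680 × 1690) = 0.5413 g soluble BOD₅·(g VSS·d)⁻¹.

F/M ≈ 0.541 d⁻¹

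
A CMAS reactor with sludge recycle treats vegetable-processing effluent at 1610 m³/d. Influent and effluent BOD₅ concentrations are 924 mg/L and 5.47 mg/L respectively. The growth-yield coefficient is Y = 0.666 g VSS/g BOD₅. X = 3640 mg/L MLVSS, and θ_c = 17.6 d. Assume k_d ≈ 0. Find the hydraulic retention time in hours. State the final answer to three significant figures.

τ ≈ 71.0 h

V·X = Y·Q·ΔS·θ_c gives V = 0.666 × 1610 × (924 − 5.47) × 17.6 / 3640 = 4762 m³.
τ = V/Q = 4762/1610 = 2.958 d, or 70.99 h.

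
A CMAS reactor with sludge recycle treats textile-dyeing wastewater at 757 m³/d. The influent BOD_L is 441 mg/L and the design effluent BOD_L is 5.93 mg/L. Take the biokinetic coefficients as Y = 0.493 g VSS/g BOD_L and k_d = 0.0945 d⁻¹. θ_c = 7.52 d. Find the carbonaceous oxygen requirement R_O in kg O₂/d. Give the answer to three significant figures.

R_O ≈ 195 kg O₂/d

Observed yield with endogenous decay: Y_obs = Y / (1 + k_d·θ_c) = 0.493 / (1 + 0.0945 × 7.52) = 0.493 / 1.711 = 0.2882 g VSS/g BOD_L.
Q·(S₀ − S) = 757 × (441 − 5.93) × 10⁻³ = 329.3 kg/d removed.
Biomass synthesised: P_X = Y_obs × 329.3 = 94.92 kg VSS/d.
Carbonaceous O₂ demand = substrate oxidised − cell-mass equivalent = 329.3 − 1.42 × 94.92 = 194.6 kg O₂/d.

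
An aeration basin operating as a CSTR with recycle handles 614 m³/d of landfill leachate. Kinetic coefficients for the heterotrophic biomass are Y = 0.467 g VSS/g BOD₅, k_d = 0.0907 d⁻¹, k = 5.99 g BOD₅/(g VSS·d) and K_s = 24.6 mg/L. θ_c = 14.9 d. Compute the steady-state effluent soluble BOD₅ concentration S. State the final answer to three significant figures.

S ≈ 1.47 mg/L

From the Monod/SRT balance for a CMAS, S = K_s·(1+k_d θ_c)/[θ_c·(Y k − k_d) − 1] = 24.6 × (1 + 0.0907 × 14.9) / [14.9 × (0.467 × 5.99 − 0.0907) − 1] = 57.85 / 39.33 = 1.471 mg/L.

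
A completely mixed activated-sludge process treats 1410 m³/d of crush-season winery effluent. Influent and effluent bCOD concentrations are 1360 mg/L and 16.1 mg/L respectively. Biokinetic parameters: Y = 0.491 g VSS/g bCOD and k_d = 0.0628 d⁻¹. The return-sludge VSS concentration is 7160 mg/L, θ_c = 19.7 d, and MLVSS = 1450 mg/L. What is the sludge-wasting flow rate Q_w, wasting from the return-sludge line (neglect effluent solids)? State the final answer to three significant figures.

Q_w ≈ 58.1 m³/d

Rearranging the biomass balance for a CMAS with decay, V = Y·Q·ΔS·θ_c / [X·(1+k_d θ_c)] = 0.491 × 1410 × (1360 − 16.1) × 19.7 / [1450 × (1 + 0.0628 × 19.7)] = 1.83×10^7 / 3244 = 5650 m³.
θ_c = V·X/(Q_w·X_r) when wasting from the recycle, so Q_w = V·X/(θ_c·X_r) = 5650 × 1450 / (19.7 × 7160) = 58.08 m³/d.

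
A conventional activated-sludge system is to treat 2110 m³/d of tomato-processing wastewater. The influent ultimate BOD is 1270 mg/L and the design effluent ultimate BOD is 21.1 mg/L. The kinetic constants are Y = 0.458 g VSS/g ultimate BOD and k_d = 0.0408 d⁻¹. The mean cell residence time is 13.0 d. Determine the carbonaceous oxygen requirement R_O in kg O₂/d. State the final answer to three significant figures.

R_O ≈ 1520 kg O₂/d

Y_obs = Y / (1 + k_d θ_c) = 0.458 / (1 + 0.0408 × 13.0) = 0.458 / 1.530 = 0.2993.
Substrate removed = Q·(S₀ − S) = 2110 m³/d × (1270 − 21.1) g/m³ = 2.64×10^6 g/d = 2635 kg/d.
Net sludge production P_X = 0.2993 × 2635 = 788.6 kg VSS/d.
R_O = Q·ΔS − 1.42 P_X = 2635 − 1120 = 1515 kg O₂/d.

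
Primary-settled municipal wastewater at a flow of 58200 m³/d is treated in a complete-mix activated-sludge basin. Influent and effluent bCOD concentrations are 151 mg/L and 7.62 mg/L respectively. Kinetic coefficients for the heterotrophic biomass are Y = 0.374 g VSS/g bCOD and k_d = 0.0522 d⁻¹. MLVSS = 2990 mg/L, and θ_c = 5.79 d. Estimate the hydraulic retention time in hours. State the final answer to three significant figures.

Rearranging the biomass balance for a CMAS with decay, V = Y·Q·ΔS·θ_c / [X·(1+k_d θ_c)] = 0.374 × 58200 × (151 − 7.62) × 5.79 / [2990 × (1 + 0.0522 × 5.79)] = 1.81×10^7 / 3894 = 4641 m³.
τ = V/Q = 4641/58200 = 0.07974 d, or 1.914 h.

τ ≈ 1.91 h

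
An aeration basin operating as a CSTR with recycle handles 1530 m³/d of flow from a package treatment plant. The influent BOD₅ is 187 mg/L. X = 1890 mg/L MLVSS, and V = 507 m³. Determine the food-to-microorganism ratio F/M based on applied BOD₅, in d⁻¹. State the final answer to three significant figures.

Food-to-microorganism ratio F/M = Q S₀ / (V X) = 1530 × 187 / (507.0 × 1890) = 0.2986 d⁻¹.

F/M ≈ 0.299 d⁻¹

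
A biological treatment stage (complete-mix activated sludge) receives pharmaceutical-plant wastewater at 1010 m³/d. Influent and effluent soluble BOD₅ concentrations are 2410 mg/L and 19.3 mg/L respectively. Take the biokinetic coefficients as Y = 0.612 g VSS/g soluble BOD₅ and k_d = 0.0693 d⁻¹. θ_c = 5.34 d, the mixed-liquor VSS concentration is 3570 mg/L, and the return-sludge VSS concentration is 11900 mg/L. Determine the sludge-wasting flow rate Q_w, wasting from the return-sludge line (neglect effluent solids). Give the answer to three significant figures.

Rearranging the biomass balance for a CMAS with decay, V = Y·Q·ΔS·θ_c / [X·(1+k_d θ_c)] = 0.612 × 1010 × (2410 − 19.3) × 5.34 / [3570 × (1 + 0.0693 × 5.34)] = 7.89×10^6 / 4891 = 1613 m³.
Wasting from the return line (neglecting effluent solids): Q_w = V·X / (θ_c·X_r) = 1613 × 3570 / (5.34 × 11900) = 90.64 m³/d.

Q_w ≈ 90.6 m³/d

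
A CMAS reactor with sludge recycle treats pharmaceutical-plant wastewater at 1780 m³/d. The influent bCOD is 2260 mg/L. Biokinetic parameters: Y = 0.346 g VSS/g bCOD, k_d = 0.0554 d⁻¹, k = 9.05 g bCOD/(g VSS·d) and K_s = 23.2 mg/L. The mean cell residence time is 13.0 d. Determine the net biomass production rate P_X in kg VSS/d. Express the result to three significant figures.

P_X ≈ 809 kg VSS/d

From the Monod/SRT balance for a CMAS, S = K_s·(1+k_d θ_c)/[θ_c·(Y k − k_d) − 1] = 23.2 × (1 + 0.0554 × 13.0) / [13.0 × (0.346 × 9.05 − 0.0554) − 1] = 39.91 / 38.99 = 1.024 mg/L.
Correct the yield for decay: Y_obs = Y/(1 + k_d θ_c) = 0.346 / (1 + 0.0554 × 13.0) = 0.346 / 1.720 = 0.2011.
Q·(S₀ − S) = 1780 × (2260 − 1.02) × 10⁻³ = 4021 kg/d removed.
So the net sludge growth is P_X = 0.2011 × 4021 = 808.8 kg VSS/d.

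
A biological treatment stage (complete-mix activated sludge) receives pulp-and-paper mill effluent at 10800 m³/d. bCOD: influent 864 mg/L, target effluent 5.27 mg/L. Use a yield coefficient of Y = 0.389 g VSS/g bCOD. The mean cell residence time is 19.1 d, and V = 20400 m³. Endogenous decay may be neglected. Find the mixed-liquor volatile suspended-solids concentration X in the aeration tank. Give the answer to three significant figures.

X ≈ 3380 mg/L

From V·X = Y·Q·(S₀ − S)·θ_c (decay neglected): X = 0.389 × 10800 × (864 − 5.27) × 19.1 / 20400 = 3378 mg/L.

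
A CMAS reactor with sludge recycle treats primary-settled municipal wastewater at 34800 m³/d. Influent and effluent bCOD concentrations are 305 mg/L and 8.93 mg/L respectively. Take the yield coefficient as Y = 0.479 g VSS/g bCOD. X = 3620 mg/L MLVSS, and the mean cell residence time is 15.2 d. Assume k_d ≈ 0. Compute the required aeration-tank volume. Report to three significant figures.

V ≈ 20700 m³

V·X = Y·Q·ΔS·θ_c gives V = 0.479 × 34800 × (305 − 8.93) × 15.2 / 3620 = 20723 m³.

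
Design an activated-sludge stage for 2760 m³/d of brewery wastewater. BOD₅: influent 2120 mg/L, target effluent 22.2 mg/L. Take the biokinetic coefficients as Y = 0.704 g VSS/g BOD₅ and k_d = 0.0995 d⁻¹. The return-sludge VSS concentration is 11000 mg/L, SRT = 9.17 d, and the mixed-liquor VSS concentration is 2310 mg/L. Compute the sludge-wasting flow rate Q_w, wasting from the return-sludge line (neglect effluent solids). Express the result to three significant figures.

Q_w ≈ 194 m³/d

From the SRT design equation V = Y Q (S₀−S) θ_c / [X (1 + k_d θ_c)] = 0.704 × 2760 × (2120 − 22.2) × 9.17 / [2310 × (1 + 0.0995 × 9.17)] = 3.74×10^7 / 4418 = 8461 m³.
θ_c = V·X/(Q_w·X_r) when wasting from the recycle, so Q_w = V·X/(θ_c·X_r) = 8461 × 2310 / (9.17 × 11000) = 193.8 m³/d.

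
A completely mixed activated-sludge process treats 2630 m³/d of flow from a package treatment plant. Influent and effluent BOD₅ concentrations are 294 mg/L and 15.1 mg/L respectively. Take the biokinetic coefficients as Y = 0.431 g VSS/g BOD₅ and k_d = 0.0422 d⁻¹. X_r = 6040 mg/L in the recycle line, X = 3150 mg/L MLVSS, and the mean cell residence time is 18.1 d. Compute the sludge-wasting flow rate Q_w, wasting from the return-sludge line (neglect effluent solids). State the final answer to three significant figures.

Rearranging the biomass balance for a CMAS with decay, V = Y·Q·ΔS·θ_c / [X·(1+k_d θ_c)] = 0.431 × 2630 × (294 − 15.1) × 18.1 / [3150 × (1 + 0.0422 × 18.1)] = 5.72×10^6 / 5556 = 1030 m³.
Q_w = (V·X)/(θ_c X_r) = 1030 × 3150 / (18.1 × 6040) = 29.67 m³/d.

Q_w ≈ 29.7 m³/d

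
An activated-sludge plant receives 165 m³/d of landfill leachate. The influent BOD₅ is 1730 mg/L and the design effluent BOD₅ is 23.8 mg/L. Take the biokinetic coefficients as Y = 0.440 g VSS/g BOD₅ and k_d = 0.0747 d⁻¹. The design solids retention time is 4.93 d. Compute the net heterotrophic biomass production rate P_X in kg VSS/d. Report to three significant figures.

Correct the yield for decay: Y_obs = Y/(1 + k_d θ_c) = 0.440 / (1 + 0.0747 × 4.93) = 0.440 / 1.368 = 0.3216.
Q·(S₀ − S) = 165 × (1730 − 23.8) × 10⁻³ = 281.5 kg/d removed.
Biomass produced: P_X = Y_obs·Q·ΔS = 0.3216 × 281.5 ≈ 90.53 kg VSS/d.

P_X ≈ 90.5 kg VSS/d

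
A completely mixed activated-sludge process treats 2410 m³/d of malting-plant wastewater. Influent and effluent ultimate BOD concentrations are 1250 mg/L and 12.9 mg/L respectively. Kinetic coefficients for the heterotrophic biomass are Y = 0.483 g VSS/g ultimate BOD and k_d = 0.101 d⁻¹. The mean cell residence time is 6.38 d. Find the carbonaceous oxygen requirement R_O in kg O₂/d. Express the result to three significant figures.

R_O ≈ 1740 kg O₂/d

Y_obs = Y / (1 + k_d θ_c) = 0.483 / (1 + 0.101 × 6.38) = 0.483 / 1.644 = 0.2937.
ΔS = 1250 − 12.9 = 1237 mg/L, so the substrate removal rate is 2410 × 1237/1000 = 2981 kg ultimate BOD/d.
Net sludge production P_X = 0.2937 × 2981 = 875.7 kg VSS/d.
R_O = Q·(S₀ − S) − 1.42·P_X = 2981 − 1.42 × 875.7 = 1738 kg O₂/d.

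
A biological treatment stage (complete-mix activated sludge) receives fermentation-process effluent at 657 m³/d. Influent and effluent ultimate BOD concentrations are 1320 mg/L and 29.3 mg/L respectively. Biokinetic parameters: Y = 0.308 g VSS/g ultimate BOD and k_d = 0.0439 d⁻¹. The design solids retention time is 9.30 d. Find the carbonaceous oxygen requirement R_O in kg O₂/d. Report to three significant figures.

The observed yield is Y_obs = Y/(1 + k_d·θ_c) = 0.308 / (1 + 0.0439 × 9.30) = 0.308 / 1.408 = 0.2187 g VSS per g ultimate BOD removed.
Substrate removed = Q·(S₀ − S) = 657 m³/d × (1320 − 29.3) g/m³ = 8.48×10^5 g/d = 848.0 kg/d.
Biomass synthesised: P_X = Y_obs × 848.0 = 185.5 kg VSS/d.
R_O = Q·(S₀ − S) − 1.42·P_X = 848.0 − 1.42 × 185.5 = 584.6 kg O₂/d.

R_O ≈ 585 kg O₂/d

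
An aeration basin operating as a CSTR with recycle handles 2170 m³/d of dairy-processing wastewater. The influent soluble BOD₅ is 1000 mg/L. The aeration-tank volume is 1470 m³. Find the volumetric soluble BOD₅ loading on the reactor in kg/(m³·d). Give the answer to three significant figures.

L_v ≈ 1.48 kg soluble BOD₅/(m³·d)

Volumetric loading L_v = Q·S₀ / V = 2170 × 1000 g/m³ / 1470 m³ = 1476 g/(m³·d) = 1.476 kg soluble BOD₅/(m³·d).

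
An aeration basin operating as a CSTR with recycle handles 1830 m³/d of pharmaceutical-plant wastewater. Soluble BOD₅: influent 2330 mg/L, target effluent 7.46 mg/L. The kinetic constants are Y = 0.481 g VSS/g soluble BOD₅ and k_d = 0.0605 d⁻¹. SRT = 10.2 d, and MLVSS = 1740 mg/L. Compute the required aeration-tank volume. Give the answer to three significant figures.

V ≈ 7410 m³

From the SRT design equation V = Y Q (S₀−S) θ_c / [X (1 + k_d θ_c)] = 0.481 × 1830 × (2330 − 7.46) × 10.2 / [1740 × (1 + 0.0605 × 10.2)] = 2.09×10^7 / 2814 = 7411 m³.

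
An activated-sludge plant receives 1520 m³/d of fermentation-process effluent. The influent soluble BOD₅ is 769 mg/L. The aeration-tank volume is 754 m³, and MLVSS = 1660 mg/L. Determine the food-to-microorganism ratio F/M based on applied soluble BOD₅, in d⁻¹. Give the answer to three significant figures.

F/M ≈ 0.934 d⁻¹

F/M = applied load / biomass = Q·S₀/(V·X) = 1520 × 769 / (754.0 × 1660) = 0.9339 d⁻¹.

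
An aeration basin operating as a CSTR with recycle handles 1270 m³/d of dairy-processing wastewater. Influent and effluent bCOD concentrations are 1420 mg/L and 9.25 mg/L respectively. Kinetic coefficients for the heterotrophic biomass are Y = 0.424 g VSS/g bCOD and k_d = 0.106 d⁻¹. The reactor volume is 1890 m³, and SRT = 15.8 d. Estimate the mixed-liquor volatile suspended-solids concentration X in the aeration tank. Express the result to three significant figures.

X ≈ 2370 mg/L

Solving the biomass balance for X: X = Y Q (S₀−S) θ_c / [V (1+k_d θ_c)] = 0.424 × 1270 × (1420 − 9.25) × 15.8 / [1890 × (1 + 0.106 × 15.8)] = 2374 mg/L.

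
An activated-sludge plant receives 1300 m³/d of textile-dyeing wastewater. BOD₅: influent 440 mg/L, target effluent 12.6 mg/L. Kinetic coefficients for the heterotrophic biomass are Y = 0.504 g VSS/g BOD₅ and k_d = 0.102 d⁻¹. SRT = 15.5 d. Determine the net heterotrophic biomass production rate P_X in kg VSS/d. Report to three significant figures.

P_X ≈ 108 kg VSS/d

Y_obs = Y / (1 + k_d θ_c) = 0.504 / (1 + 0.102 × 15.5) = 0.504 / 2.581 = 0.1953.
Q·(S₀ − S) = 1300 × (440 − 12.6) × 10⁻³ = 555.6 kg/d removed.
P_X = Y_obs · Q(S₀ − S) = 0.1953 × 555.6 = 108.5 kg VSS/d.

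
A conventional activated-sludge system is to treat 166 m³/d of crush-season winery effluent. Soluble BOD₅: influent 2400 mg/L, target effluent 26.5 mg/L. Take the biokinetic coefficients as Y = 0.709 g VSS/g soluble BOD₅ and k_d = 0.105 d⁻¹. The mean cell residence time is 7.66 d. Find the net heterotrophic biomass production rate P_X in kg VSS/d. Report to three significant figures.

P_X ≈ 155 kg VSS/d

Observed yield with endogenous decay: Y_obs = Y / (1 + k_d·θ_c) = 0.709 / (1 + 0.105 × 7.66) = 0.709 / 1.804 = 0.3930 g VSS/g soluble BOD₅.
Mass of soluble BOD₅ removed per day: Q(S₀ − S) = 166 × 2374 g/m³ = 394.0 kg/d.
P_X = Y_obs · Q(S₀ − S) = 0.3930 × 394.0 = 154.8 kg VSS/d.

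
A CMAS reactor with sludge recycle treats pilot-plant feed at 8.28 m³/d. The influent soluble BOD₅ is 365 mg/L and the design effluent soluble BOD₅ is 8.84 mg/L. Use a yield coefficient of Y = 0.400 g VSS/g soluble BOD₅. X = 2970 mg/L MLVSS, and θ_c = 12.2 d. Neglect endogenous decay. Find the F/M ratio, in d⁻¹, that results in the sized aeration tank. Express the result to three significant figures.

With k_d = 0 the design equation reduces to V = Y Q (S₀−S) θ_c / X = 0.400 × 8.28 × (365 − 8.84) × 12.2 / 2970 = 4.846 m³.
Food-to-microorganism ratio F/M = Q S₀ / (V X) = 8.28 × 365 / (4.846 × 2970) = 0.2100 d⁻¹.

F/M ≈ 0.210 d⁻¹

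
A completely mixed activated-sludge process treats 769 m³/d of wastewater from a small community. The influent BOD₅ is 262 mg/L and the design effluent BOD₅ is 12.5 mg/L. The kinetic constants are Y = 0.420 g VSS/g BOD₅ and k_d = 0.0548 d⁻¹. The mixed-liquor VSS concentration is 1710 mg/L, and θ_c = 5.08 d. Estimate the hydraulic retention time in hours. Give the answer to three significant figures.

Steady-state biomass mass balance: V·X·(1 + k_d·θ_c) = Y·Q·(S₀ − S)·θ_c, so V = 0.420 × 769 × (262 − 12.5) × 5.08 / [1710 × (1 + 0.0548 × 5.08)] = 4.09×10^5 / 2186 = 187.3 m³.
Hydraulic retention time τ = V/Q = 187.3 / 769 = 0.2435 d = 5.844 h.

τ ≈ 5.84 h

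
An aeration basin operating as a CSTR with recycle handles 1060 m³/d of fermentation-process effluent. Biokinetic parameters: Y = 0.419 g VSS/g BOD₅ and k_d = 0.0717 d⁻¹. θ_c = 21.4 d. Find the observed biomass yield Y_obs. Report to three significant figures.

Correct the yield for decay: Y_obs = Y/(1 + k_d θ_c) = 0.419 / (1 + 0.0717 × 21.4) = 0.419 / 2.534 = 0.1653.

Y_obs ≈ 0.165 g VSS/g BOD₅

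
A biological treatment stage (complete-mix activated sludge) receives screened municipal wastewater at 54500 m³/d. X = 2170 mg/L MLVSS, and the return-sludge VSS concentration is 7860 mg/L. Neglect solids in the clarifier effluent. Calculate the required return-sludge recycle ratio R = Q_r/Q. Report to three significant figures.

R = Q_r/Q = X/(X_r − X) = 2170 / (7860 − 2170) = 0.3814.

R ≈ 0.381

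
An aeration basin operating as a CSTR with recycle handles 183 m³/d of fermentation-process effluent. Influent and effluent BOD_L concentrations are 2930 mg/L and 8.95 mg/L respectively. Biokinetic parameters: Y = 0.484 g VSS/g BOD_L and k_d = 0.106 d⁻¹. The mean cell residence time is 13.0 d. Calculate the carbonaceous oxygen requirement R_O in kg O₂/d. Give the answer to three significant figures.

R_O ≈ 380 kg O₂/d

The observed yield is Y_obs = Y/(1 + k_d·θ_c) = 0.484 / (1 + 0.106 × 13.0) = 0.484 / 2.378 = 0.2035 g VSS per g BOD_L removed.
Mass of BOD_L removed per day: Q(S₀ − S) = 183 × 2921 g/m³ = 534.6 kg/d.
P_X = Y_obs·Q·(S₀ − S) = 0.2035 × 534.6 = 108.8 kg VSS/d.
R_O = Q·(S₀ − S) − 1.42·P_X = 534.6 − 1.42 × 108.8 = 380.1 kg O₂/d.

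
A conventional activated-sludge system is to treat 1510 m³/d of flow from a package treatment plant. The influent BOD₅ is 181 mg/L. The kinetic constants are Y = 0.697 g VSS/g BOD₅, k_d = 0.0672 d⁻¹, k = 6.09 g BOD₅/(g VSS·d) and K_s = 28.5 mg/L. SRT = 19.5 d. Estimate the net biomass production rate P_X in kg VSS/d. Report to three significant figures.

From the Monod/SRT balance for a CMAS, S = K_s·(1+k_d θ_c)/[θ_c·(Y k − k_d) − 1] = 28.5 × (1 + 0.0672 × 19.5) / [19.5 × (0.697 × 6.09 − 0.0672) − 1] = 65.85 / 80.46 = 0.8184 mg/L.
Correct the yield for decay: Y_obs = Y/(1 + k_d θ_c) = 0.697 / (1 + 0.0672 × 19.5) = 0.697 / 2.310 = 0.3017.
ΔS = 181 − 0.818 = 180.2 mg/L, so the substrate removal rate is 1510 × 180.2/1000 = 272.1 kg BOD₅/d.
Biomass produced: P_X = Y_obs·Q·ΔS = 0.3017 × 272.1 ≈ 82.08 kg VSS/d.

P_X ≈ 82.1 kg VSS/d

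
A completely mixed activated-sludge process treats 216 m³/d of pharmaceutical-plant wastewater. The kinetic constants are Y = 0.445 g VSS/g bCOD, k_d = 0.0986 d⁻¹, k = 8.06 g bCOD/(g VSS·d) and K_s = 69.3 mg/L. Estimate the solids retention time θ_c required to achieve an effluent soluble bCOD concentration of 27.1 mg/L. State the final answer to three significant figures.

Specific growth rate at S = 27.1 mg/L: μ = YkS/(K_s+S) = 0.445·8.06·27.1/(69.3+27.1) = 1.008 d⁻¹.
θ_c = 1/(μ − k_d) = 1/(1.008 − 0.0986) = 1/0.9097 = 1.099 d.

θ_c ≈ 1.10 d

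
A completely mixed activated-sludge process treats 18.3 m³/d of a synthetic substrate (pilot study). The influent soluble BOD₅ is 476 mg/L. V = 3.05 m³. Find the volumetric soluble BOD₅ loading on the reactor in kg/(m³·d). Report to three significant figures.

L_v ≈ 2.86 kg soluble BOD₅/(m³·d)

Volumetric loading L_v = Q·S₀ / V = 18.3 × 476 g/m³ / 3.050 m³ = 2856 g/(m³·d) = 2.856 kg soluble BOD₅/(m³·d).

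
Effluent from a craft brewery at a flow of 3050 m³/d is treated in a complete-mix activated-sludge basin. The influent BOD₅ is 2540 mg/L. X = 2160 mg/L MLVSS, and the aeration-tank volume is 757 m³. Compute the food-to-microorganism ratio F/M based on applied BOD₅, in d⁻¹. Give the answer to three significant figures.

Food-to-microorganism ratio F/M = Q S₀ / (V X) = 3050 × 2540 / (757.0 × 2160) = 4.738 d⁻¹.

F/M ≈ 4.74 d⁻¹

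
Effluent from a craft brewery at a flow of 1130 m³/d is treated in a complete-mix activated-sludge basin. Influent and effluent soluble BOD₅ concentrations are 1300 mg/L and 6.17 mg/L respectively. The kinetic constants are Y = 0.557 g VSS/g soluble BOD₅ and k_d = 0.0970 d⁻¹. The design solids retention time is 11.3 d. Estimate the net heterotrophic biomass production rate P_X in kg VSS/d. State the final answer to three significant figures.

Correct the yield for decay: Y_obs = Y/(1 + k_d θ_c) = 0.557 / (1 + 0.0970 × 11.3) = 0.557 / 2.096 = 0.2657.
Q·(S₀ − S) = 1130 × (1300 − 6.17) × 10⁻³ = 1462 kg/d removed.
Biomass produced: P_X = Y_obs·Q·ΔS = 0.2657 × 1462 ≈ 388.5 kg VSS/d.

P_X ≈ 389 kg VSS/d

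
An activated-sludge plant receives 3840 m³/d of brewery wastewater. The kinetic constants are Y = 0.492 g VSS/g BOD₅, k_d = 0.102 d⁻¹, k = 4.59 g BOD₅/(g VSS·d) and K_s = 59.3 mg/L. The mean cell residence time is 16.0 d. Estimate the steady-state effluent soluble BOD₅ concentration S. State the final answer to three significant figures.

For a completely mixed reactor with recycle the Lawrence–McCarty relation gives S = K_s·(1 + k_d·θ_c) / [θ_c·(Y·k − k_d) − 1] = 59.3 × (1 + 0.102 × 16.0) / [16.0 × (0.492 × 4.59 − 0.102) − 1] = 156.1 / 33.50 = 4.659 mg/L.

S ≈ 4.66 mg/L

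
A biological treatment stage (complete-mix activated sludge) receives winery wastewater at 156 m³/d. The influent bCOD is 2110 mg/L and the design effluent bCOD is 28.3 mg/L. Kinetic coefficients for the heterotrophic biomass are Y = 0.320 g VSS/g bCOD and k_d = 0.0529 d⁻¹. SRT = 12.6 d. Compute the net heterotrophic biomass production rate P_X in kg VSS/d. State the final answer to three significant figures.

P_X ≈ 62.4 kg VSS/d

The observed yield is Y_obs = Y/(1 + k_d·θ_c) = 0.320 / (1 + 0.0529 × 12.6) = 0.320 / 1.667 = 0.1920 g VSS per g bCOD removed.
Q·(S₀ − S) = 156 × (2110 − 28.3) × 10⁻³ = 324.7 kg/d removed.
Biomass produced: P_X = Y_obs·Q·ΔS = 0.1920 × 324.7 ≈ 62.36 kg VSS/d.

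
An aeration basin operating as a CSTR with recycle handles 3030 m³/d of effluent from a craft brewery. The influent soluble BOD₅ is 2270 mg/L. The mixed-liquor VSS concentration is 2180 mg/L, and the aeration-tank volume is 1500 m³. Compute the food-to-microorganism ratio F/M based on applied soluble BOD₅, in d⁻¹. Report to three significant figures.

Food-to-microorganism ratio F/M = Q S₀ / (V X) = 3030 × 2270 / (1500 × 2180) = 2.103 d⁻¹.

F/M ≈ 2.10 d⁻¹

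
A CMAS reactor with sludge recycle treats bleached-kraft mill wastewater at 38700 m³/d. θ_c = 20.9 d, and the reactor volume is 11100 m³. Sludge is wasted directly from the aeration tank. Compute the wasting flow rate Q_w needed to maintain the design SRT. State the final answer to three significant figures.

For wasting at MLVSS concentration, Q_w = V/θ_c = 11100/20.9 = 531.1 m³/d.

Q_w ≈ 531 m³/d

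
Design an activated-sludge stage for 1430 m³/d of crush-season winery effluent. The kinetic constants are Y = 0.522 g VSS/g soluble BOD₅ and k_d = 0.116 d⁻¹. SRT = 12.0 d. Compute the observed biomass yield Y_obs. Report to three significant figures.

Observed yield with endogenous decay: Y_obs = Y / (1 + k_d·θ_c) = 0.522 / (1 + 0.116 × 12.0) = 0.522 / 2.392 = 0.2182 g VSS/g soluble BOD₅.

Y_obs ≈ 0.218 g VSS/g soluble BOD₅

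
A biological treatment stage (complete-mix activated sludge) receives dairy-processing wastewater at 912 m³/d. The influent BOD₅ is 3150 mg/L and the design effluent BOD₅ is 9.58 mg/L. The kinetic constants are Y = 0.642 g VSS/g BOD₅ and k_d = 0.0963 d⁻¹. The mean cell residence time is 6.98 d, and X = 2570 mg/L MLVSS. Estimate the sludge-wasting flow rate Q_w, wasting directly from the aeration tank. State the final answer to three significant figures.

Q_w ≈ 428 m³/d

From the SRT design equation V = Y Q (S₀−S) θ_c / [X (1 + k_d θ_c)] = 0.642 × 912 × (3150 − 9.58) × 6.98 / [2570 × (1 + 0.0963 × 6.98)] = 1.28×10^7 / 4297 = 2986 m³.
Wasting from the aeration tank: Q_w = V / θ_c = 2986 / 6.98 = 427.9 m³/d.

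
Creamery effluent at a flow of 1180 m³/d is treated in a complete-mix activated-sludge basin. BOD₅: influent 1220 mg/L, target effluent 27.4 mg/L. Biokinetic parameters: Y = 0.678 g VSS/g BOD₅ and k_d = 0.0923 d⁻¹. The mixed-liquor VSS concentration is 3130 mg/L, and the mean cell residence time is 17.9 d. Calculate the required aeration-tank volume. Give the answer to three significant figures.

Rearranging the biomass balance for a CMAS with decay, V = Y·Q·ΔS·θ_c / [X·(1+k_d θ_c)] = 0.678 × 1180 × (1220 − 27.4) × 17.9 / [3130 × (1 + 0.0923 × 17.9)] = 1.71×10^7 / 8301 = 2057 m³.

V ≈ 2060 m³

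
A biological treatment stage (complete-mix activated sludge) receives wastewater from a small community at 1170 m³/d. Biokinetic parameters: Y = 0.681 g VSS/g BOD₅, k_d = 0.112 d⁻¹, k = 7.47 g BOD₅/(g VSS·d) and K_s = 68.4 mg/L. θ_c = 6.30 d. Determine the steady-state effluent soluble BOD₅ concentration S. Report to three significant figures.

Effluent substrate depends only on kinetics and SRT: S = K_s(1 + k_d θ_c) / [θ_c(Yk − k_d) − 1] = 68.4 × (1 + 0.112 × 6.30) / [6.30 × (0.681 × 7.47 − 0.112) − 1] = 116.7 / 30.34 = 3.845 mg/L.

S ≈ 3.84 mg/L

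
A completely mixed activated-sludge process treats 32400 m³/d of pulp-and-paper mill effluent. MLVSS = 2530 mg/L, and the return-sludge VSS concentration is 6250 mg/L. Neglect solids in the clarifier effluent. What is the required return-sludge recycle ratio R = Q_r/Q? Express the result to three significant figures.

R = Q_r/Q = X/(X_r − X) = 2530 / (6250 − 2530) = 0.6801.

R ≈ 0.680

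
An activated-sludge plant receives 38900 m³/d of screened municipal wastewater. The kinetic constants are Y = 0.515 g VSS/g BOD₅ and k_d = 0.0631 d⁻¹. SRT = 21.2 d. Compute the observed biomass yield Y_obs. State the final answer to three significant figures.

Y_obs ≈ 0.220 g VSS/g BOD₅

Correct the yield for decay: Y_obs = Y/(1 + k_d θ_c) = 0.515 / (1 + 0.0631 × 21.2) = 0.515 / 2.338 = 0.2203.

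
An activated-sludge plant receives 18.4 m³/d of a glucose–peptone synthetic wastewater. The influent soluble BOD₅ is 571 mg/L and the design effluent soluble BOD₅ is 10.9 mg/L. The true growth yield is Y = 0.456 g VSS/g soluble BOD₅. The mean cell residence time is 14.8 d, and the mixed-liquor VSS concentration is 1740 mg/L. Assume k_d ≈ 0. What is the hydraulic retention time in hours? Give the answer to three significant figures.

V·X = Y·Q·ΔS·θ_c gives V = 0.456 × 18.4 × (571 − 10.9) × 14.8 / 1740 = 39.97 m³.
τ = V/Q = 39.97/18.4 = 2.172 d, or 52.14 h.

τ ≈ 52.1 h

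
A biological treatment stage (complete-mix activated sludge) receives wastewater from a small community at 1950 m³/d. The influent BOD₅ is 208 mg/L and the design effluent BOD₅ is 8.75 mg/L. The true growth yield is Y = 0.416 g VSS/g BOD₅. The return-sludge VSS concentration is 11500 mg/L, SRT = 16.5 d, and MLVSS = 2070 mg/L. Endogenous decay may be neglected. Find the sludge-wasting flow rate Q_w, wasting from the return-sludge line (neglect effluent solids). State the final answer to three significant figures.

Q_w ≈ 14.1 m³/d

V·X = Y·Q·ΔS·θ_c gives V = 0.416 × 1950 × (208 − 8.75) × 16.5 / 2070 = 1288 m³.
Wasting from the return line (neglecting effluent solids): Q_w = V·X / (θ_c·X_r) = 1288 × 2070 / (16.5 × 11500) = 14.05 m³/d.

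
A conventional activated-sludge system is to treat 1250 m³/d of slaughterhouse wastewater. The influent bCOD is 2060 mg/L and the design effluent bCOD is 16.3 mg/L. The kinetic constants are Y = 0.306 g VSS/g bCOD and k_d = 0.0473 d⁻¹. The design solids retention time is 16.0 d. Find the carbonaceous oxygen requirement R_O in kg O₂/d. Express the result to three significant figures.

The observed yield is Y_obs = Y/(1 + k_d·θ_c) = 0.306 / (1 + 0.0473 × 16.0) = 0.306 / 1.757 = 0.1742 g VSS per g bCOD removed.
ΔS = 2060 − 16.3 = 2044 mg/L, so the substrate removal rate is 1250 × 2044/1000 = 2555 kg bCOD/d.
Net sludge production P_X = 0.1742 × 2555 = 445.0 kg VSS/d.
R_O = Q·ΔS − 1.42 P_X = 2555 − 631.9 = 1923 kg O₂/d.

R_O ≈ 1920 kg O₂/d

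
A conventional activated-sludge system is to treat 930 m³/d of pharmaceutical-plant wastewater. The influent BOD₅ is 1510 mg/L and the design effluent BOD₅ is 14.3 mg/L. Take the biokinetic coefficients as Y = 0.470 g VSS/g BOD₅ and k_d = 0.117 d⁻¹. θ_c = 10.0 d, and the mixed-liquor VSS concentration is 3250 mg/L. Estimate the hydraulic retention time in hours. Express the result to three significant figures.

τ ≈ 23.9 h

Rearranging the biomass balance for a CMAS with decay, V = Y·Q·ΔS·θ_c / [X·(1+k_d θ_c)] = 0.470 × 930 × (1510 − 14.3) × 10.0 / [3250 × (1 + 0.117 × 10.0)] = 6.54×10^6 / 7052 = 927.0 m³.
τ = V/Q = 927.0/930 = 0.9968 d, or 23.92 h.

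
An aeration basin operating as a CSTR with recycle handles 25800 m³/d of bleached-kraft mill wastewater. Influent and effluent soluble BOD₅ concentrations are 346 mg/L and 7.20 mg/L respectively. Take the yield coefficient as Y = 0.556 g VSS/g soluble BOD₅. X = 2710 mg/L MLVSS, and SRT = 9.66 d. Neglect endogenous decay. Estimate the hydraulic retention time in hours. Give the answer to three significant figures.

τ ≈ 16.1 h

V·X = Y·Q·ΔS·θ_c gives V = 0.556 × 25800 × (346 − 7.20) × 9.66 / 2710 = 17324 m³.
HRT = V/Q = 17324 m³ / 25800 m³·d⁻¹ = 0.6715 d × 24 = 16.12 h.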